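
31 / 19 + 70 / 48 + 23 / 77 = 118981 / 35112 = 3.39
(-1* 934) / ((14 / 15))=-7005 / 7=-1000.71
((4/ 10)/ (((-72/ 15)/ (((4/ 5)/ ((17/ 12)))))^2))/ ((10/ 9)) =36/ 7225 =0.00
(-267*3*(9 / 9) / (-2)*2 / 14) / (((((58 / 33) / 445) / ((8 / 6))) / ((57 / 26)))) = 223491015 / 5278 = 42343.88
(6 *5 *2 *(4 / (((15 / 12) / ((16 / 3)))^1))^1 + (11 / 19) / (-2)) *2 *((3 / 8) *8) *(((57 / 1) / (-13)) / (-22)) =350109 / 286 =1224.16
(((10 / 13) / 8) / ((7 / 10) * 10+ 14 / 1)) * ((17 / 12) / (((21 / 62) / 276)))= 60605 / 11466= 5.29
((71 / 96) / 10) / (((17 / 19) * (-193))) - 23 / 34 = -2132069 / 3149760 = -0.68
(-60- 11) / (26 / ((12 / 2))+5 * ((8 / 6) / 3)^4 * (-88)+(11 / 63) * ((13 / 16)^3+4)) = 13356306432 / 2265439409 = 5.90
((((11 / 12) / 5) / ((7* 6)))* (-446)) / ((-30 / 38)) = 46607 / 18900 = 2.47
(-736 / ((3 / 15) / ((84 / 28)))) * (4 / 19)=-44160 / 19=-2324.21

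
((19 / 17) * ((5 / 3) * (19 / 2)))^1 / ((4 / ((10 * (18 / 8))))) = 27075 / 272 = 99.54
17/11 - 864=-9487/11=-862.45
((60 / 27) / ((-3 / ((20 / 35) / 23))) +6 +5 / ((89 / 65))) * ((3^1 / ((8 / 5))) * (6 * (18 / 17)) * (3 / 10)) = 34.42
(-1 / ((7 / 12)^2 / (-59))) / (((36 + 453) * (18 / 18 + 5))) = 0.06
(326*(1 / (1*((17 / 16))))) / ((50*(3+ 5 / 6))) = 15648 / 9775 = 1.60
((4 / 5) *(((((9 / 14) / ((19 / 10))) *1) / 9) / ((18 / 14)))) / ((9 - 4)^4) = 4 / 106875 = 0.00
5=5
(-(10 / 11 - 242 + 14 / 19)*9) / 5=452106 / 1045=432.64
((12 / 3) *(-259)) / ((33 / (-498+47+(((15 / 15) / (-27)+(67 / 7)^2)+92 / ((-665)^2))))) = 635150360668 / 56288925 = 11283.75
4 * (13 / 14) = 26 / 7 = 3.71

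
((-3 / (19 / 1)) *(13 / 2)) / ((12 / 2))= -13 / 76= -0.17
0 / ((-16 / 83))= 0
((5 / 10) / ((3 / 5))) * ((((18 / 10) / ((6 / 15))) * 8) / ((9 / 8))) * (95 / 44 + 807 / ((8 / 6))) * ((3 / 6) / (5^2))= 53452 / 165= 323.95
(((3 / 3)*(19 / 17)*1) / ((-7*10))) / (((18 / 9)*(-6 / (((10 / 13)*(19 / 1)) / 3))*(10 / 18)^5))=2368521 / 19337500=0.12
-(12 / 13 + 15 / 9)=-101 / 39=-2.59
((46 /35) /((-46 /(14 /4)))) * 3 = -3 /10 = -0.30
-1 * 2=-2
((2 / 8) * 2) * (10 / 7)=5 / 7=0.71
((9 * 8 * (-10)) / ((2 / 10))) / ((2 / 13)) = -23400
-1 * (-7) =7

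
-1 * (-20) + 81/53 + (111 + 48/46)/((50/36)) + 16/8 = 104.20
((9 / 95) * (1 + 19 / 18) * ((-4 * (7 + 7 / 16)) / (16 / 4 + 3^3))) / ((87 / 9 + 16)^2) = -5661 / 19955320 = -0.00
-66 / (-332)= 33 / 166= 0.20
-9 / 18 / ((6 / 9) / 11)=-33 / 4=-8.25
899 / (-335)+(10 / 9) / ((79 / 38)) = -511889 / 238185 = -2.15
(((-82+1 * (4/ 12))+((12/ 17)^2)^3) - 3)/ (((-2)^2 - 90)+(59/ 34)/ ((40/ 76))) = 1.02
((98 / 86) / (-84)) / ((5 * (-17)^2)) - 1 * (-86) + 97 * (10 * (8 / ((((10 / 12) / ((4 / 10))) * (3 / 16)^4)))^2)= 42411911008496907083 / 4529641500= 9363193755.73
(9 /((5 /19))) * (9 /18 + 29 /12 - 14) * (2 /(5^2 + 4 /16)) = -15162 /505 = -30.02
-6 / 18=-0.33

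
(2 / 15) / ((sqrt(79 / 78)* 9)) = 2* sqrt(6162) / 10665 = 0.01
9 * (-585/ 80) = -1053/ 16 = -65.81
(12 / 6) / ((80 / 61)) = 61 / 40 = 1.52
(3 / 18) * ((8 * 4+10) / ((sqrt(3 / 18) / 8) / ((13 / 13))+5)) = 13440 / 9599 - 56 * sqrt(6) / 9599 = 1.39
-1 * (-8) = 8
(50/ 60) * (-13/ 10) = -13/ 12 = -1.08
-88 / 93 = -0.95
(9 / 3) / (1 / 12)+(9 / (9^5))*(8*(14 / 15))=3543052 / 98415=36.00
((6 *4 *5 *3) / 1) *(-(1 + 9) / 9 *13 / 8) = -650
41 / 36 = 1.14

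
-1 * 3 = -3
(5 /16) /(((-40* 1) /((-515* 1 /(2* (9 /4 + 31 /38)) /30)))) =1957 /89472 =0.02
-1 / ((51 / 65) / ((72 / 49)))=-1560 / 833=-1.87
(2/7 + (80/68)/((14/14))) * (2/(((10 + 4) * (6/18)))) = 0.63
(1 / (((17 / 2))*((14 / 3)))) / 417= 1 / 16541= 0.00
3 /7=0.43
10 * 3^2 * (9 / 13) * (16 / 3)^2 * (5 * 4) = 460800 / 13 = 35446.15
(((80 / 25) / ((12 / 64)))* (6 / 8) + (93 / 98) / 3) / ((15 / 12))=12854 / 1225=10.49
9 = 9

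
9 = 9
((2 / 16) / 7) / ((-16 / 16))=-1 / 56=-0.02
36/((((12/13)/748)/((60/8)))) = 218790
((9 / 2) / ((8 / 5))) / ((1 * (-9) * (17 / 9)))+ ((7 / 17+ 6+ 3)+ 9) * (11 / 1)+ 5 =56403 / 272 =207.36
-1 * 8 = -8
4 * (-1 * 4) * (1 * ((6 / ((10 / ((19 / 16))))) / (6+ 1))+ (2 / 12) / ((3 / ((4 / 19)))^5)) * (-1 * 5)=8.14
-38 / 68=-19 / 34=-0.56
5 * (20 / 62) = 50 / 31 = 1.61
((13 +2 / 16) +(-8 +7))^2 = 9409 / 64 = 147.02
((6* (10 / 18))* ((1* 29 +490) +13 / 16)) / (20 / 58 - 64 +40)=-1205965 / 16464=-73.25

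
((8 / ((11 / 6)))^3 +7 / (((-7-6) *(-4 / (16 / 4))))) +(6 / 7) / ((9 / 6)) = 10198303 / 121121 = 84.20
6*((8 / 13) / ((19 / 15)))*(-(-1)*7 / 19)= 5040 / 4693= 1.07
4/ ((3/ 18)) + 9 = 33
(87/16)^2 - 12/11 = 80187/2816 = 28.48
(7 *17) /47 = 119 /47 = 2.53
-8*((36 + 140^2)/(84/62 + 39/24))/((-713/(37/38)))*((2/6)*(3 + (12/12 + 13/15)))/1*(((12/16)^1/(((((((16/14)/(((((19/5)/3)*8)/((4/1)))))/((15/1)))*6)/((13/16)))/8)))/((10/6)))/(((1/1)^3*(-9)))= -2413176038/11472975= -210.34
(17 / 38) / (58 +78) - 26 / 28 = -1969 / 2128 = -0.93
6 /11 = 0.55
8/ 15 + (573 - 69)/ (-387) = -496/ 645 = -0.77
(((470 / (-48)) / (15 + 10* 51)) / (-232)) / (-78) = -47 / 45601920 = -0.00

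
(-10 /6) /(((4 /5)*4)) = -25 /48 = -0.52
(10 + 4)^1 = 14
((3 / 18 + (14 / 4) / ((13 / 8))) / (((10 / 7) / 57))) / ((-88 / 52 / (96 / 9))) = -583.59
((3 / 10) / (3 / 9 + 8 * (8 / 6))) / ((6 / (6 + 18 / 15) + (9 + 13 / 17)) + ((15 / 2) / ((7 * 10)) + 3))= 2142 / 1076405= 0.00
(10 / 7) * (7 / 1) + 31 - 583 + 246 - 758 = -1054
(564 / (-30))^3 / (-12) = 553.72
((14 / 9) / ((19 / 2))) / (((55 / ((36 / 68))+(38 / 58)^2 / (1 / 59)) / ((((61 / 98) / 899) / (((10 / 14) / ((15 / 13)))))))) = 5307 / 3744372541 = 0.00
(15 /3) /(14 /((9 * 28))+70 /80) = 360 /67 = 5.37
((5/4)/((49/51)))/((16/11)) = 2805/3136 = 0.89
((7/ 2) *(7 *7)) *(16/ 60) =686/ 15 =45.73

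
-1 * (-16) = 16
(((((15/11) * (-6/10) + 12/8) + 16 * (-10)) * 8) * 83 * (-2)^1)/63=2327320/693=3358.33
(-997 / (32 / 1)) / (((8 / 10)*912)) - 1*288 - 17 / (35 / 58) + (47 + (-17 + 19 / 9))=-284.10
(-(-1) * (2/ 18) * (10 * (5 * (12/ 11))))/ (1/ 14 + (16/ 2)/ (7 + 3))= 14000/ 2013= 6.95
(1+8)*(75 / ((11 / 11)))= 675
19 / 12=1.58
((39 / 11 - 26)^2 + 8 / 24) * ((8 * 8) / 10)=5860736 / 1815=3229.06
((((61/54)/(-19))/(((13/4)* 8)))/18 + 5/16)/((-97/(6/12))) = -299983/186305184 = -0.00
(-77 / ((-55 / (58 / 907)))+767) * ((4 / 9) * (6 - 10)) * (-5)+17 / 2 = 111458803 / 16326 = 6827.07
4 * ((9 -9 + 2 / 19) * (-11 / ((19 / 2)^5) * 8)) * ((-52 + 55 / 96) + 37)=975040 / 141137643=0.01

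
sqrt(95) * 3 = 3 * sqrt(95) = 29.24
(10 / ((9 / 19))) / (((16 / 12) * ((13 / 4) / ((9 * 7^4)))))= 1368570 / 13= 105274.62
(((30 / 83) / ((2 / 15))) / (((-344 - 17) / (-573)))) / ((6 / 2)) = 42975 / 29963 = 1.43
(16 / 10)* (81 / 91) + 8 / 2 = 2468 / 455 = 5.42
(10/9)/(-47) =-10/423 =-0.02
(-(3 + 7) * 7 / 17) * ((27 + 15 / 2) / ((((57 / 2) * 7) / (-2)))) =460 / 323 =1.42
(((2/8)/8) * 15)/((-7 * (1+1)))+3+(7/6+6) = 13619/1344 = 10.13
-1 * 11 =-11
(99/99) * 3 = 3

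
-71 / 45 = -1.58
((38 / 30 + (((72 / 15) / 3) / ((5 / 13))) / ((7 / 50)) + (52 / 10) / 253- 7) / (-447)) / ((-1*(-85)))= -25504 / 40373487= -0.00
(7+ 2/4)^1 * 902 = 6765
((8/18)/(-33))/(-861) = 4/255717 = 0.00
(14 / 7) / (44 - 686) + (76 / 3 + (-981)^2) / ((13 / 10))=3089260117 / 4173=740297.18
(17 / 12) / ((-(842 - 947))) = 17 / 1260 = 0.01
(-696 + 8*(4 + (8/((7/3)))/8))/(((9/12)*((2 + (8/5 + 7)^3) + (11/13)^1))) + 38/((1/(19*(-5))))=-9842151370/2725317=-3611.38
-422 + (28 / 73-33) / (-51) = -1568725 / 3723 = -421.36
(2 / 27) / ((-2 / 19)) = -19 / 27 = -0.70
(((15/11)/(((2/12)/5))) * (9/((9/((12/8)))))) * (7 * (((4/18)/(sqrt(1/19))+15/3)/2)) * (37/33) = 6475 * sqrt(19)/121+291375/242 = 1437.28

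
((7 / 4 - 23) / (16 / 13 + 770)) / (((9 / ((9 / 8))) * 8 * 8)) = -1105 / 20533248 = -0.00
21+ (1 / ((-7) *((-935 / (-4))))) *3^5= 20.85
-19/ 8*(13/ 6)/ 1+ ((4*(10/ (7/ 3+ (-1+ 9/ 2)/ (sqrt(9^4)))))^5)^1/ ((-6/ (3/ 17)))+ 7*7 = -87650940290453179/ 2208735872112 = -39683.76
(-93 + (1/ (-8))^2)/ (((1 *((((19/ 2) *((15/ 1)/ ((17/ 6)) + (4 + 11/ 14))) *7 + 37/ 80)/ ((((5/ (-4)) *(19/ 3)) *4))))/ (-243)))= -144162975/ 135148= -1066.70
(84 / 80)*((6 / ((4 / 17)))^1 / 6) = 357 / 80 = 4.46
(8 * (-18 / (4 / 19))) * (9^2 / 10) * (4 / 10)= -55404 / 25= -2216.16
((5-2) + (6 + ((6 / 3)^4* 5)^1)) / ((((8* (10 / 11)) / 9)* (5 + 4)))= 979 / 80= 12.24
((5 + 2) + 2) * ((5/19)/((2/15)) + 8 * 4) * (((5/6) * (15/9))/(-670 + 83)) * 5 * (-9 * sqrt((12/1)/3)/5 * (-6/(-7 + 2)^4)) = -34857/278825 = -0.13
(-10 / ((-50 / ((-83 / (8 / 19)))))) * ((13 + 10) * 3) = -2720.32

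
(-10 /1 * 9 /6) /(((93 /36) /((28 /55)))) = -1008 /341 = -2.96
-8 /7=-1.14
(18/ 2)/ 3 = 3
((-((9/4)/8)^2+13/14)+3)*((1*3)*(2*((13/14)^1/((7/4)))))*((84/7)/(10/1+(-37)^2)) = 3228381/30271808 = 0.11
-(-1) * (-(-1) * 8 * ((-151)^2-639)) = 177296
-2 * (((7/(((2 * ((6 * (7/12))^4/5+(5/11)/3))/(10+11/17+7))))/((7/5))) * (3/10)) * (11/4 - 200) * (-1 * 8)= -1874664000/1353761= -1384.78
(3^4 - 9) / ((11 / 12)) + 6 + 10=1040 / 11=94.55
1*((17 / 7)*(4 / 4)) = 17 / 7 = 2.43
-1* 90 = -90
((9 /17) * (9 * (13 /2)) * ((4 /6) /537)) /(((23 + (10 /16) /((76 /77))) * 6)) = 11856 /43724867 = 0.00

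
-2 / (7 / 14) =-4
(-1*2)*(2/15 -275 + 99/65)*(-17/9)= -1812268/1755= -1032.63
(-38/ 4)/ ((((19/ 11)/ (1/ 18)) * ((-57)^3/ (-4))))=-11/ 1666737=-0.00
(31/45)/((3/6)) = 62/45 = 1.38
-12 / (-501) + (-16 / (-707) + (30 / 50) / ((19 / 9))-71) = -792665042 / 11216555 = -70.67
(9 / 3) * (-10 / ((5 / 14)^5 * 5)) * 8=-8260.98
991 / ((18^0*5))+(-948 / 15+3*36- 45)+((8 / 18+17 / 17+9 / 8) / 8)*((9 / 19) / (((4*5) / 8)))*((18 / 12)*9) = 241767 / 1216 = 198.82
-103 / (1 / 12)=-1236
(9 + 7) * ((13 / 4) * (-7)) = -364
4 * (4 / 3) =5.33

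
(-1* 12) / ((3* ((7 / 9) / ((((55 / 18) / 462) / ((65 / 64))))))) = -64 / 1911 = -0.03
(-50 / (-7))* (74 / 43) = 3700 / 301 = 12.29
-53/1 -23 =-76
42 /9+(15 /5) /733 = 10271 /2199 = 4.67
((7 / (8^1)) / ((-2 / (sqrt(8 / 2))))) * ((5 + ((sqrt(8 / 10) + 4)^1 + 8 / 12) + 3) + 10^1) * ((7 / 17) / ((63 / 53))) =-371 / 54 - 371 * sqrt(5) / 3060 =-7.14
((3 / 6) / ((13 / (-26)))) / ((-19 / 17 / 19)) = 17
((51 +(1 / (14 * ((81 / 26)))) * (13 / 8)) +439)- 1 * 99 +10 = 1819105 / 4536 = 401.04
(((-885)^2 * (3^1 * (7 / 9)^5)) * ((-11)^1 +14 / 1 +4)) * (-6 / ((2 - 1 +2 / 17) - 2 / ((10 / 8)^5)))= -1087830448906250 / 17903511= -60760732.85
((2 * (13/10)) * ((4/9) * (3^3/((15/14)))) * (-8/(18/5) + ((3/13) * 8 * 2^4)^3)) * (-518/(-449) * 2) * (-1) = -29562864791936/17073225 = -1731533.72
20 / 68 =5 / 17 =0.29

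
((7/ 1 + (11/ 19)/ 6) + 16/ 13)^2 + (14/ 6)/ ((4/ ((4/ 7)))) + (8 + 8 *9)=328738309/ 2196324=149.68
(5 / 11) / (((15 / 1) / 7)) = 7 / 33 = 0.21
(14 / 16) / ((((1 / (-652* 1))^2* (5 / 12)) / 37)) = 165152904 / 5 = 33030580.80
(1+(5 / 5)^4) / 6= 0.33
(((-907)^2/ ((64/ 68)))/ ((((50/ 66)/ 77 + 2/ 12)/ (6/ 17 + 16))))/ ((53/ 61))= 5908029017737/ 63388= 93204218.74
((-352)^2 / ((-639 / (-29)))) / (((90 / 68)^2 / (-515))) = -427837042688 / 258795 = -1653188.98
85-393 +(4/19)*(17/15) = -87712/285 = -307.76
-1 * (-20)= 20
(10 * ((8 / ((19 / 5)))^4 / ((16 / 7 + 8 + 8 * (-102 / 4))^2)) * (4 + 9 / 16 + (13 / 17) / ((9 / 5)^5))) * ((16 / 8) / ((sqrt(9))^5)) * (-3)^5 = -724512128200000 / 15034025024083953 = -0.05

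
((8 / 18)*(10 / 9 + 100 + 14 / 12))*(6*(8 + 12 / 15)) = 324016 / 135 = 2400.12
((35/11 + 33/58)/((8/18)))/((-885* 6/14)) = -16751/752840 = -0.02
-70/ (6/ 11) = -385/ 3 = -128.33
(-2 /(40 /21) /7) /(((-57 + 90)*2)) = -1 /440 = -0.00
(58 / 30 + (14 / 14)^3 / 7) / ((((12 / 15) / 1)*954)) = 109 / 40068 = 0.00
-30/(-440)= 3/44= 0.07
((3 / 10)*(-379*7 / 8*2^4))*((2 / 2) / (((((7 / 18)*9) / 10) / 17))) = -77316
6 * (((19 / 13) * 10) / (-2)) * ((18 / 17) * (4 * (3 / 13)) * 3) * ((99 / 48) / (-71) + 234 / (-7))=6141879675 / 1427881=4301.39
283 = 283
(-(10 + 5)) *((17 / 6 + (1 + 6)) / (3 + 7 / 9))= -2655 / 68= -39.04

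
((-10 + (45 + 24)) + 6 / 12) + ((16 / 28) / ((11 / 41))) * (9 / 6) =9655 / 154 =62.69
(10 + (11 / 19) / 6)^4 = 1755097689601 / 168896016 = 10391.59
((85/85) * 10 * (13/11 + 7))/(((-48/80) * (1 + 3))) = -375/11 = -34.09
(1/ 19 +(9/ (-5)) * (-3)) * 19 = 103.60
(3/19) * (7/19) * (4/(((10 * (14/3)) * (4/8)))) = 18/1805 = 0.01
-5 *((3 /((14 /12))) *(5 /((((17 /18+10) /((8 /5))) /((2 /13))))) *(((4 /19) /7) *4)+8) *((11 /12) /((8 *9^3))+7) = -281.22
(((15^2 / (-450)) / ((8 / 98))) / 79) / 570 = -49 / 360240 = -0.00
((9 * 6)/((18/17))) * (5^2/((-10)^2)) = 51/4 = 12.75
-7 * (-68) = 476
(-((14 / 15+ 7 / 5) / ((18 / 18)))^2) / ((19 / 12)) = -196 / 57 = -3.44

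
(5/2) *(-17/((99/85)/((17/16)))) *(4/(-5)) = 24565/792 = 31.02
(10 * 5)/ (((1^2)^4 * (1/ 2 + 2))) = 20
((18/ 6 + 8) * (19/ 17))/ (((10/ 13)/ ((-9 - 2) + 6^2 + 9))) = 2717/ 5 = 543.40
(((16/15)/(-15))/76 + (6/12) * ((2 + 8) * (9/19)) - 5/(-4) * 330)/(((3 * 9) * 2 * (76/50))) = 3547117/701784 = 5.05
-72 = -72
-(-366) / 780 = 61 / 130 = 0.47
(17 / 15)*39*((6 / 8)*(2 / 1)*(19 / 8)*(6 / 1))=37791 / 40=944.78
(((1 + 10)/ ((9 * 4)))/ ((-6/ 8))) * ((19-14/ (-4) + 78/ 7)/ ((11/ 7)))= -157/ 18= -8.72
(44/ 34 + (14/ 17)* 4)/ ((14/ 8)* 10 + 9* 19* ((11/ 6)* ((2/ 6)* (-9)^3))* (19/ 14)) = -2184/ 49204273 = -0.00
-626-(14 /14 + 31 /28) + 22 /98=-123065 /196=-627.88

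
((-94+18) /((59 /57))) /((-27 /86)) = 233.87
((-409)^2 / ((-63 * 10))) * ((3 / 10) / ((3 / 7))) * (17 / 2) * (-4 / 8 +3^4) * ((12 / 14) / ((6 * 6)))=-65406871 / 21600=-3028.10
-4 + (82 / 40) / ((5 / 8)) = -18 / 25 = -0.72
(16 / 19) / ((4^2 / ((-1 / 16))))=-1 / 304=-0.00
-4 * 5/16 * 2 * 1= -5/2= -2.50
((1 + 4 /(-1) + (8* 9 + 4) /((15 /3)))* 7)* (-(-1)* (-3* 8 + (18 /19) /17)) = -3302418 /1615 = -2044.84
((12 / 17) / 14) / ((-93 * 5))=-2 / 18445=-0.00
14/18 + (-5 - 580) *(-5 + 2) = 15802/9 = 1755.78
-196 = -196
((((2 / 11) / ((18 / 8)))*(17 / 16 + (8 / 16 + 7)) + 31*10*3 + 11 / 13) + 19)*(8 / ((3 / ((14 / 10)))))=13701436 / 3861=3548.68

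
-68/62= -34/31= -1.10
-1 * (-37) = 37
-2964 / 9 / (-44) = 247 / 33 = 7.48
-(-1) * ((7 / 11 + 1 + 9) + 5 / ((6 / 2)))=406 / 33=12.30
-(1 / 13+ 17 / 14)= -235 / 182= -1.29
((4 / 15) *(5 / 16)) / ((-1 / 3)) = -1 / 4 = -0.25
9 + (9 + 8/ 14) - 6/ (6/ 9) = 67/ 7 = 9.57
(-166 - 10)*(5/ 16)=-55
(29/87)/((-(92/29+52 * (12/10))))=-145/28524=-0.01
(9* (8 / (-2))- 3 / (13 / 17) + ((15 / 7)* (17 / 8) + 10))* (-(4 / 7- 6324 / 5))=-102152039 / 3185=-32072.85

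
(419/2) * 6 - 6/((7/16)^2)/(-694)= 21373539/17003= 1257.05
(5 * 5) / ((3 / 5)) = 125 / 3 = 41.67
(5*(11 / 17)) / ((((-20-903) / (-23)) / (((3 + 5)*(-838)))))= -8480560 / 15691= -540.47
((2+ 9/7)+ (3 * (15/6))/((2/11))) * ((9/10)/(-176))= -11223/49280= -0.23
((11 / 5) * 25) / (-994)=-55 / 994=-0.06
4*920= 3680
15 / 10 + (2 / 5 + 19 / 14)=114 / 35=3.26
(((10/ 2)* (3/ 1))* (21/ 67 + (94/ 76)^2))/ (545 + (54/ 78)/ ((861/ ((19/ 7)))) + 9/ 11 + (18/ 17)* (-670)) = -2612782471299/ 15459568122508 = -0.17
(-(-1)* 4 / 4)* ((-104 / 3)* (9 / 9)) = -104 / 3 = -34.67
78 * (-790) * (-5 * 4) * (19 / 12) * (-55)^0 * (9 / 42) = 2926950 / 7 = 418135.71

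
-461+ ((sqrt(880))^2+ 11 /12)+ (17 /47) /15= 1184233 /2820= 419.94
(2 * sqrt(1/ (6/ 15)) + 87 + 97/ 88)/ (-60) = -1.52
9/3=3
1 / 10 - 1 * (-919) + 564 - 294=11891 / 10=1189.10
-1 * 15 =-15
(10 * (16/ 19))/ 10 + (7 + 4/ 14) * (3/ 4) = 3355/ 532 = 6.31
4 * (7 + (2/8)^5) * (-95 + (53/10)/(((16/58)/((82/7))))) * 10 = 261073473/7168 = 36422.08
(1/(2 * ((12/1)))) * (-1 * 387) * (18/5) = -1161/20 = -58.05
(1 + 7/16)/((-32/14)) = -161/256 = -0.63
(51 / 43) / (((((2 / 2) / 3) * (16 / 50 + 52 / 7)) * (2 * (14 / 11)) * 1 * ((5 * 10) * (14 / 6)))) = 1683 / 1088416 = 0.00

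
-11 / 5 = -2.20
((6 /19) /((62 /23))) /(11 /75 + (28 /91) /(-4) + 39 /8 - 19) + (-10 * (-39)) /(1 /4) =100732809840 /64572659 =1559.99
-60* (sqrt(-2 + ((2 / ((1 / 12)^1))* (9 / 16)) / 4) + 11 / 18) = -15* sqrt(22) - 110 / 3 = -107.02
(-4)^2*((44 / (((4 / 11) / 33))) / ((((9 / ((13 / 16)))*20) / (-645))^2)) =415912211 / 768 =541552.36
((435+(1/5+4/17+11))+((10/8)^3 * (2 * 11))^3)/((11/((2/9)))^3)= 222210244171/337819299840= 0.66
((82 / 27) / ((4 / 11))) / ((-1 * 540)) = -451 / 29160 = -0.02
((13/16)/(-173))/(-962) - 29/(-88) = 742527/2253152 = 0.33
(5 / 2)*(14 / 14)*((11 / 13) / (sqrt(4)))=55 / 52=1.06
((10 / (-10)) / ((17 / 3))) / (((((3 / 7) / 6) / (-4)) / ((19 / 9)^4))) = 7297976 / 37179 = 196.29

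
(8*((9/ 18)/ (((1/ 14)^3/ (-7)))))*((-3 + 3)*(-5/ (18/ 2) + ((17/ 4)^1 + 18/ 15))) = 0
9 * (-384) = -3456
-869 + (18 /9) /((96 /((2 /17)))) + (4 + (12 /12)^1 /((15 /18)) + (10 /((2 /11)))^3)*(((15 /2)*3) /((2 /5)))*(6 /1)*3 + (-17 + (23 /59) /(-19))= 77047786318709 /457368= 168459066.48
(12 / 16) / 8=3 / 32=0.09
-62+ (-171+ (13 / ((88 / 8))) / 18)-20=-50081 / 198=-252.93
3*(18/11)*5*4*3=3240/11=294.55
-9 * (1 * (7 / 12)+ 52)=-1893 / 4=-473.25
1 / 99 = 0.01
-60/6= -10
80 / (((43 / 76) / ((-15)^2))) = 1368000 / 43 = 31813.95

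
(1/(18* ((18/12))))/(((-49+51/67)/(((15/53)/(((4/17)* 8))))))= -5695/49333248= -0.00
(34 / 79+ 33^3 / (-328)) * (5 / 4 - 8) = 76352517 / 103648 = 736.65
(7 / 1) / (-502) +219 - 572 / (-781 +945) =4435385 / 20582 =215.50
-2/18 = -1/9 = -0.11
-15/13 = -1.15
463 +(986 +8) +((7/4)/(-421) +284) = 2931837/1684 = 1741.00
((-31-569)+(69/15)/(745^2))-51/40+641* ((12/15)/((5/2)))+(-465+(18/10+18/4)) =-18978635671/22201000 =-854.85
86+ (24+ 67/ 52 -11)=5215/ 52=100.29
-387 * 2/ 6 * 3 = -387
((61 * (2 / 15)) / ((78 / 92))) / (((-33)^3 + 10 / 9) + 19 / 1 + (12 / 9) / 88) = -123464 / 462250165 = -0.00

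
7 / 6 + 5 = 37 / 6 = 6.17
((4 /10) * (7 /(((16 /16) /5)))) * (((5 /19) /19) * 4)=0.78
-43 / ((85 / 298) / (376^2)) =-21312847.81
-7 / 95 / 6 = -7 / 570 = -0.01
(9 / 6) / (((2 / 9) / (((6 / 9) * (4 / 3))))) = 6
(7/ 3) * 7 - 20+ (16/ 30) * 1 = -47/ 15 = -3.13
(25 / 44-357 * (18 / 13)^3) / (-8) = 91554131 / 773344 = 118.39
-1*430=-430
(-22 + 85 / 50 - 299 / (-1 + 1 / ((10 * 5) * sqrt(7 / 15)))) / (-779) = -750393 / 2095510 - 230 * sqrt(105) / 209551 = -0.37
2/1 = 2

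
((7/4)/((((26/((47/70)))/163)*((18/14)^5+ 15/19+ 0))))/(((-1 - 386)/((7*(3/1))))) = -17124870791/184340669760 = -0.09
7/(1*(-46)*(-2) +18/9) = 7/94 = 0.07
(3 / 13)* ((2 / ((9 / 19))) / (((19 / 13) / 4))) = 8 / 3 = 2.67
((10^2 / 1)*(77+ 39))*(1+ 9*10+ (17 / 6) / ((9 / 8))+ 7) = 31482400 / 27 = 1166014.81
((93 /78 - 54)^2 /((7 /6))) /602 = 5655387 /1424332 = 3.97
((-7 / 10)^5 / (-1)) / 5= 16807 / 500000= 0.03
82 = 82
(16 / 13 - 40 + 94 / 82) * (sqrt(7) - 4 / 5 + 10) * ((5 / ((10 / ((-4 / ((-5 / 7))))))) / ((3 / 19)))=-245368508 / 39975 - 5334098 * sqrt(7) / 7995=-7903.24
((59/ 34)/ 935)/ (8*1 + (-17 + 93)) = 59/ 2670360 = 0.00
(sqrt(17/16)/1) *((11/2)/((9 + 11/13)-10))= -143 *sqrt(17)/16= -36.85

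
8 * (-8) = -64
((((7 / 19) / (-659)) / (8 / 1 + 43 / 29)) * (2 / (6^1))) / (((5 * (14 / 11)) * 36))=-29 / 338067000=-0.00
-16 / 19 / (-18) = 8 / 171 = 0.05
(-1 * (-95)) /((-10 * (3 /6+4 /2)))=-3.80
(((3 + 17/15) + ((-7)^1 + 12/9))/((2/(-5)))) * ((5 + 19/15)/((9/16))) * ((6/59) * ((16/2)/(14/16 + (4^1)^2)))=2.06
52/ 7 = 7.43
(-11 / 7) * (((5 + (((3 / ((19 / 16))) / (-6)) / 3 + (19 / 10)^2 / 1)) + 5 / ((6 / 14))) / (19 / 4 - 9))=420849 / 56525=7.45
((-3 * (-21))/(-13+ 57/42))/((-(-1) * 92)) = -441/7498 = -0.06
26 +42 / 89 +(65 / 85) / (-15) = 599623 / 22695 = 26.42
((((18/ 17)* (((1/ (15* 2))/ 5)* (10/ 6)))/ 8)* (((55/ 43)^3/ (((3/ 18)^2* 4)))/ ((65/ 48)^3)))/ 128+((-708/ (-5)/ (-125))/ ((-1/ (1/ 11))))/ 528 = 253471695637/ 898275850257500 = 0.00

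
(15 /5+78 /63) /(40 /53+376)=4717 /419328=0.01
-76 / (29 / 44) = -3344 / 29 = -115.31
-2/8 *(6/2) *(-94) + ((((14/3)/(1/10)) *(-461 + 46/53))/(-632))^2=85892518483/70123876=1224.87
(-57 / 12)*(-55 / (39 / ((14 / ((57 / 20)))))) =3850 / 117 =32.91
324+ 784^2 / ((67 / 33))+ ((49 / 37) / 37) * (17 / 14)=55596072701 / 183446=303065.06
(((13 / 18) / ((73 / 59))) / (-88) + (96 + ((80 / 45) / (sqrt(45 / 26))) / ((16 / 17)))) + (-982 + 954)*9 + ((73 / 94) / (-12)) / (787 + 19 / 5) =-31040742189 / 198970552 + 17*sqrt(130) / 135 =-154.57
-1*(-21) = 21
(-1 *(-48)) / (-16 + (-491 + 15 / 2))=-32 / 333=-0.10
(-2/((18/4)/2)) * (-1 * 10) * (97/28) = 1940/63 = 30.79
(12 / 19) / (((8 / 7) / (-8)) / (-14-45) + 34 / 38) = 1239 / 1760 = 0.70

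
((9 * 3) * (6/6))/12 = 9/4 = 2.25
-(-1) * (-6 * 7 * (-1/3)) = 14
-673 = -673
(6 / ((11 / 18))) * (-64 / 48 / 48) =-3 / 11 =-0.27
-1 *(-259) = 259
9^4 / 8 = 6561 / 8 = 820.12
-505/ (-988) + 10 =10385/ 988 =10.51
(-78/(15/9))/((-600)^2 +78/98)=-3822/29400065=-0.00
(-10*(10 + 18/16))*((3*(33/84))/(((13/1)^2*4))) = -14685/75712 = -0.19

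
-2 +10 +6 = 14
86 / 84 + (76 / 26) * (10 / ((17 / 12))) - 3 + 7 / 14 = 88909 / 4641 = 19.16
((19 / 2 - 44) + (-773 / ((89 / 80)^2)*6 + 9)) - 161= -62320933 / 15842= -3933.91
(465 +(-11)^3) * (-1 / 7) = 866 / 7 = 123.71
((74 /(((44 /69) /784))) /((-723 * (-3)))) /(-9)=-333592 /71577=-4.66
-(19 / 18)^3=-1.18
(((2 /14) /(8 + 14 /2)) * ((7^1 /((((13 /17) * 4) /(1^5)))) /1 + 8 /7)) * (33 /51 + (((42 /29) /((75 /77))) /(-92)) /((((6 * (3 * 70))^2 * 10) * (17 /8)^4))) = 11396270843148829 /538948469189812500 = 0.02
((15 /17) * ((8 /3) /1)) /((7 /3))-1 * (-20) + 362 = 45578 /119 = 383.01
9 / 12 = 3 / 4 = 0.75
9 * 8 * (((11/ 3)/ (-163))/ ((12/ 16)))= -352/ 163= -2.16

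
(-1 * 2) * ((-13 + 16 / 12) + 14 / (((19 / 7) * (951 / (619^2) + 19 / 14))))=6546004738 / 415722261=15.75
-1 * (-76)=76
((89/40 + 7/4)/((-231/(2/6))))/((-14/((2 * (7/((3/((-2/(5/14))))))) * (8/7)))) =-212/17325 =-0.01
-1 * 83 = -83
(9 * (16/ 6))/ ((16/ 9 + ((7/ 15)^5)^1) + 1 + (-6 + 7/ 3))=-18225000/ 658193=-27.69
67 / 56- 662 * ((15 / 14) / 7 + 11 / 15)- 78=-3901949 / 5880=-663.60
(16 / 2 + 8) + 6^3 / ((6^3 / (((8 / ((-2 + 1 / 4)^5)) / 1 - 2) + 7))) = 20.51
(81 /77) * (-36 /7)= -2916 /539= -5.41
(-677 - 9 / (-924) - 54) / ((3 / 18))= -675435 / 154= -4385.94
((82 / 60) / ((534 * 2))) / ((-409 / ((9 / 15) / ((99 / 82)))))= -1681 / 1081109700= -0.00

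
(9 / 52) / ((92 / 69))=27 / 208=0.13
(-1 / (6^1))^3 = -1 / 216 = -0.00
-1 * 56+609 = 553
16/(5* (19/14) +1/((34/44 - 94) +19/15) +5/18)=30589776/13483625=2.27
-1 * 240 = -240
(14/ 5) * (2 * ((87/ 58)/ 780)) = 7/ 650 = 0.01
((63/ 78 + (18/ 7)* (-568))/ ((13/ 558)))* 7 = -74123883/ 169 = -438602.86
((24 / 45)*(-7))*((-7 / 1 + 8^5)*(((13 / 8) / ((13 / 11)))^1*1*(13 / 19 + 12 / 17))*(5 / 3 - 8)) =1480583.08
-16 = -16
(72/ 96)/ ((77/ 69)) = 207/ 308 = 0.67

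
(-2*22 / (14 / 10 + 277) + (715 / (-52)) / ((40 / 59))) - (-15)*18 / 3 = 193657 / 2784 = 69.56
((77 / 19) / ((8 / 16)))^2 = 23716 / 361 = 65.70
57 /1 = 57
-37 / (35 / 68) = -71.89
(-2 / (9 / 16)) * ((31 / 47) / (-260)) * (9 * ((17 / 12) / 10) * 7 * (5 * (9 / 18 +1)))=3689 / 6110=0.60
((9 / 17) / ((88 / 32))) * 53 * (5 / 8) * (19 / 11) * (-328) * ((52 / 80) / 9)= -536731 / 2057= -260.93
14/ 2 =7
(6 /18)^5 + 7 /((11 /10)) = 17021 /2673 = 6.37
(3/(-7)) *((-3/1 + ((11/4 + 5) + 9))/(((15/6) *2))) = -33/28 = -1.18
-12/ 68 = -3/ 17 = -0.18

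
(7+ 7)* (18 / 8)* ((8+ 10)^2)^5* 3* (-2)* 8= -5398546446655488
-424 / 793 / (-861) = 424 / 682773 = 0.00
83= 83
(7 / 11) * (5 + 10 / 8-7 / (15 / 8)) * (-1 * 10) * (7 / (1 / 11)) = -7399 / 6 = -1233.17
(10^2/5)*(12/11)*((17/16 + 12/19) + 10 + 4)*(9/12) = 214695/836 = 256.81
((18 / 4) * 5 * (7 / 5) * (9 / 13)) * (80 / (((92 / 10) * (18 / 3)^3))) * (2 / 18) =175 / 1794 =0.10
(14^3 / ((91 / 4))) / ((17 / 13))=1568 / 17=92.24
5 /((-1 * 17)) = -0.29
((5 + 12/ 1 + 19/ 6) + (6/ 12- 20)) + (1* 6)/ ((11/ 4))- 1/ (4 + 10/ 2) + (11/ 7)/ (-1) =1.17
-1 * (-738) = 738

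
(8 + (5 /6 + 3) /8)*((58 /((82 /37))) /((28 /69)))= 10044353 /18368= 546.84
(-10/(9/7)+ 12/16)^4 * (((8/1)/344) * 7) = 28680064567/72223488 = 397.10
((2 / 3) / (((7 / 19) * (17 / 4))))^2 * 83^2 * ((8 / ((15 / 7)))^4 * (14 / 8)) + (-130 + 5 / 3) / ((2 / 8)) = 424039.80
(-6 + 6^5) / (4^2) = 3885 / 8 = 485.62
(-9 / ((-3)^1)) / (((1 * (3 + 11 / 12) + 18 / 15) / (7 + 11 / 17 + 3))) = 32580 / 5219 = 6.24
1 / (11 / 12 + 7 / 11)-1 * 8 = -1508 / 205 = -7.36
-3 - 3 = -6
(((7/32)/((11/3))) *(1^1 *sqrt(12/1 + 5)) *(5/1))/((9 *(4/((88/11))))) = 35 *sqrt(17)/528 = 0.27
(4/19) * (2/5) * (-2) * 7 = -112/95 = -1.18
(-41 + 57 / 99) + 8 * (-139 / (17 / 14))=-536422 / 561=-956.19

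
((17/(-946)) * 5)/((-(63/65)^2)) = 0.10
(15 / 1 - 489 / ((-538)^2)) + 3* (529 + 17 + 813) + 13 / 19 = 22507445593 / 5499436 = 4092.68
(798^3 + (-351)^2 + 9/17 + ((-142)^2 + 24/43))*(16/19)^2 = 95123653724672/263891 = 360465698.81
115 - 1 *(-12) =127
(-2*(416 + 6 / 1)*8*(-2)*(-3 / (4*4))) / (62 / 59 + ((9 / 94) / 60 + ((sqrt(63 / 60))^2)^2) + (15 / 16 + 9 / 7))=-9829730400 / 16996883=-578.33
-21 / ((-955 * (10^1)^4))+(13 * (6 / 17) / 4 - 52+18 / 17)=-8084074643 / 162350000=-49.79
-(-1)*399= 399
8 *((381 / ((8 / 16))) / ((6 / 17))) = 17272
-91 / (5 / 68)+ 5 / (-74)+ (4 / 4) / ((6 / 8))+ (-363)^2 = 144891259 / 1110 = 130532.67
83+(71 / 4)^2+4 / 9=57385 / 144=398.51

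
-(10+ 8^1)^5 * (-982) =1855555776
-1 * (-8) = 8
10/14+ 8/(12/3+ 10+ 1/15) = 1895/1477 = 1.28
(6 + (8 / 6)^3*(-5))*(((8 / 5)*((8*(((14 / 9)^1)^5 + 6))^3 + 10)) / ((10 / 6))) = -459500936550201914928736 / 46325504721296025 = -9918962.34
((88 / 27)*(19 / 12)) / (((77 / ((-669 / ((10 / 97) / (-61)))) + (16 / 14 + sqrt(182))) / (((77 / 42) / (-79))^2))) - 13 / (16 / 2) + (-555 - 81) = -41279674748103135117246551 / 64739735126311235360184 + 2157449312457711041*sqrt(182) / 140269426107007676613732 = -637.62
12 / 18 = 2 / 3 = 0.67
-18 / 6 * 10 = -30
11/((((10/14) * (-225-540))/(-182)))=14014/3825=3.66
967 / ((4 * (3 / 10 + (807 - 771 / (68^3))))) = 380069680 / 1269200913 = 0.30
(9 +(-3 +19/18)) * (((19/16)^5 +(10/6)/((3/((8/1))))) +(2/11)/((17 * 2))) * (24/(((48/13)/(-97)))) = -1924976593821307/63531122688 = -30299.74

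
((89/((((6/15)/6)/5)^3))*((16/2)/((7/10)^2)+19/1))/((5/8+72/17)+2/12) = 26517405375000/100499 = 263857405.30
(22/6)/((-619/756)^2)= 2095632/383161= 5.47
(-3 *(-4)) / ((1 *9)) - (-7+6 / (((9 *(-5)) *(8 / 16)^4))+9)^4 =1.33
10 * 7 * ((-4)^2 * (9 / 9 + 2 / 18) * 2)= 22400 / 9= 2488.89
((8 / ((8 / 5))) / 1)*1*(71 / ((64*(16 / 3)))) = 1.04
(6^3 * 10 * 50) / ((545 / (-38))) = -820800 / 109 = -7530.28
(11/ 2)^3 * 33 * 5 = 219615/ 8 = 27451.88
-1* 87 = -87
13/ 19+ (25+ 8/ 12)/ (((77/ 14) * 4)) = 211/ 114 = 1.85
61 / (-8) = -61 / 8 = -7.62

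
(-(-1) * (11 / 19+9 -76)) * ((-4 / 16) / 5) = 631 / 190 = 3.32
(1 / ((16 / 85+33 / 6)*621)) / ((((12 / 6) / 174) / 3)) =4930 / 66723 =0.07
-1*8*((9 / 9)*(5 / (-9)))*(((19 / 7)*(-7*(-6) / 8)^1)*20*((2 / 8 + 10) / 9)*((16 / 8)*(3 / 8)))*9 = 19475 / 2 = 9737.50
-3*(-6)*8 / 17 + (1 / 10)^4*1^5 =1440017 / 170000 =8.47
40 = 40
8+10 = 18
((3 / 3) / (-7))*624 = -624 / 7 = -89.14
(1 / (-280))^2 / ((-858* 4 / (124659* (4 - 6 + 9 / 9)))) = 41553 / 89689600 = 0.00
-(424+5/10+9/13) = -11055/26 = -425.19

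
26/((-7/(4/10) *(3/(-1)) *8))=13/210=0.06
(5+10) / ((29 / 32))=480 / 29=16.55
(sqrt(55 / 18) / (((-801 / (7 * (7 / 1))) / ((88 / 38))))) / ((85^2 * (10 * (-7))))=77 * sqrt(110) / 1649359125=0.00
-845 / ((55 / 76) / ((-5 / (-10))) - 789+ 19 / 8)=128440 / 119347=1.08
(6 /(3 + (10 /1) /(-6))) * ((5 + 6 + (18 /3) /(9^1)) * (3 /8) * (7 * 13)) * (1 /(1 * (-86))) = -28665 /1376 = -20.83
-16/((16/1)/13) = -13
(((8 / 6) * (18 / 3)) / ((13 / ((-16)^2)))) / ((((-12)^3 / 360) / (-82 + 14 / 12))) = 310400 / 117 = 2652.99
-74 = -74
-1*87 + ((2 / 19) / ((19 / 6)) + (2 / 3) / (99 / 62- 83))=-475396459 / 5465901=-86.97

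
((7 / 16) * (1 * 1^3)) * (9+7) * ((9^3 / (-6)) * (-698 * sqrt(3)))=593649 * sqrt(3)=1028230.23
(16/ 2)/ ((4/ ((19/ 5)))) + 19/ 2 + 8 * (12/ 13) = 3183/ 130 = 24.48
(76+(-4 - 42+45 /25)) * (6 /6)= 159 /5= 31.80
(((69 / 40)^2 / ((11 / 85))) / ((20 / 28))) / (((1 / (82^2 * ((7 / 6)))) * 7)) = 317461893 / 8800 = 36075.22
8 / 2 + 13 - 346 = -329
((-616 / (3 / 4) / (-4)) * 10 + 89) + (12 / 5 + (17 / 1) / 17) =32186 / 15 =2145.73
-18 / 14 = -9 / 7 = -1.29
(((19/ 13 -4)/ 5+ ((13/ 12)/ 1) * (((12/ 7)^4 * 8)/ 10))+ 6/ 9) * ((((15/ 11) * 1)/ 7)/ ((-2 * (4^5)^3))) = -3578815/ 5161264347086848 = -0.00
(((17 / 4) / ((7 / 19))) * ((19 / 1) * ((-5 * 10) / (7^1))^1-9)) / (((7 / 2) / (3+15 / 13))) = -8834373 / 4459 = -1981.25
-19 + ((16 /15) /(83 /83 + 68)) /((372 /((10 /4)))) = -19.00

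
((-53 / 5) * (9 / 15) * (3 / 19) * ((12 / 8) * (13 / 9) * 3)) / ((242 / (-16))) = 24804 / 57475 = 0.43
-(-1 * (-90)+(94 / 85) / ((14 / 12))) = -54114 / 595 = -90.95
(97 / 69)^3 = 912673 / 328509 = 2.78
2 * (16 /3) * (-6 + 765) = 8096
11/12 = 0.92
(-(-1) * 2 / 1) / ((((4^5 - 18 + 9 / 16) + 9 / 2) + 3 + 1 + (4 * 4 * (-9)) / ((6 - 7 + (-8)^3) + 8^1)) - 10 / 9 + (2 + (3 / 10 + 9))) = 145440 / 74577017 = 0.00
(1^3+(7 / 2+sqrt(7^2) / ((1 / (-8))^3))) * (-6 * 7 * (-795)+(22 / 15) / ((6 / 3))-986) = -3479782289 / 30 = -115992742.97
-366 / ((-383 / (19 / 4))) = 3477 / 766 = 4.54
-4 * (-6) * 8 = 192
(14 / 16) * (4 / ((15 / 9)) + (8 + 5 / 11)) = 4179 / 440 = 9.50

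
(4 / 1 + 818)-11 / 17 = 13963 / 17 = 821.35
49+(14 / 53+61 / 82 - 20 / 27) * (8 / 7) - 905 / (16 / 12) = -147720553 / 234684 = -629.44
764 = 764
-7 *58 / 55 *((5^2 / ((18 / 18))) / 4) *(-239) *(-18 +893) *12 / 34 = 636785625 / 187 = 3405270.72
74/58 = 37/29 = 1.28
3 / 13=0.23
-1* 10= -10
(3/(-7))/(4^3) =-3/448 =-0.01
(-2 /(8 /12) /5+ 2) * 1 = 7 /5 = 1.40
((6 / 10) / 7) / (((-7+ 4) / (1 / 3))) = -1 / 105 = -0.01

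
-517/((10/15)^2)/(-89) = 4653/356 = 13.07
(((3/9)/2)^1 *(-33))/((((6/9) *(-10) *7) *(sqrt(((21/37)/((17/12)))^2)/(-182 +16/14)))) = -1459909/27440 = -53.20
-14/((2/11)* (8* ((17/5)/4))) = -11.32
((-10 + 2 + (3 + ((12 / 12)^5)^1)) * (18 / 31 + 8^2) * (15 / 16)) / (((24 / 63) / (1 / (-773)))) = 315315 / 383408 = 0.82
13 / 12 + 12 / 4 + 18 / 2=157 / 12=13.08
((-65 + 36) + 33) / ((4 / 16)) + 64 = 80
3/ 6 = 1/ 2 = 0.50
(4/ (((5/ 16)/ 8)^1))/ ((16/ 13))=416/ 5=83.20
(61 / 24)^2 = 3721 / 576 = 6.46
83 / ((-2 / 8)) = -332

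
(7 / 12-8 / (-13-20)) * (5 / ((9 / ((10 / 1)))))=2725 / 594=4.59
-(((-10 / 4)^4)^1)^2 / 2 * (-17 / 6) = 6640625 / 3072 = 2161.66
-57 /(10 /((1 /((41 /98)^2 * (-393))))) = 91238 /1101055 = 0.08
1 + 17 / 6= 23 / 6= 3.83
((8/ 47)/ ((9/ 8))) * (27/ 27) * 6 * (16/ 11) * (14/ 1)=28672/ 1551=18.49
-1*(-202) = 202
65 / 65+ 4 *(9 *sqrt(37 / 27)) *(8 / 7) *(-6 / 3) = 1 - 64 *sqrt(111) / 7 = -95.33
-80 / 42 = -40 / 21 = -1.90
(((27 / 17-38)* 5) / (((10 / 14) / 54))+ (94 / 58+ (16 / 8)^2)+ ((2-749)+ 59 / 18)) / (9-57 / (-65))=-8364753605 / 5697108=-1468.25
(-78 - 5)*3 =-249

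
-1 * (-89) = 89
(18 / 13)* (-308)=-5544 / 13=-426.46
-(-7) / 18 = 7 / 18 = 0.39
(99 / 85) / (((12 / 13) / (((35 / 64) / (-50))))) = -3003 / 217600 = -0.01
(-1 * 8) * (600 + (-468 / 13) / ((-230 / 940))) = -137472 / 23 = -5977.04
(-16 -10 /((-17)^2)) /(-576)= 2317 /83232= 0.03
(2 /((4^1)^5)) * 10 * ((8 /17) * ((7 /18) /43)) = 35 /421056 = 0.00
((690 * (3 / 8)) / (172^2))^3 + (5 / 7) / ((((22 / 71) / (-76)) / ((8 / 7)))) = -178835029483433748895 / 893180885968093184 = -200.22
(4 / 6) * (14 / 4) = 7 / 3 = 2.33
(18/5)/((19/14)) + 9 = 1107/95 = 11.65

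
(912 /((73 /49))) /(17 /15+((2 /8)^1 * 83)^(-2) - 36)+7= -2776851203 /262997611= -10.56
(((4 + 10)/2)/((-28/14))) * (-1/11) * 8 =28/11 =2.55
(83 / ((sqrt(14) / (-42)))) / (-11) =249 * sqrt(14) / 11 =84.70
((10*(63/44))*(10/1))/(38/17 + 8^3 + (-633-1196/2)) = -5355/26807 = -0.20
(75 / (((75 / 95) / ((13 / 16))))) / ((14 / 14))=1235 / 16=77.19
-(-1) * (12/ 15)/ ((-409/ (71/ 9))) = -284/ 18405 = -0.02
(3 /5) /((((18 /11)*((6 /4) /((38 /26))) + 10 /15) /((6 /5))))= 11286 /36775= 0.31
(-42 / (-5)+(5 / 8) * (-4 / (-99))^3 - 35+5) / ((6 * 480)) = -26198023 / 3493076400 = -0.01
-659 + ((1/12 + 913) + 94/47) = 3073/12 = 256.08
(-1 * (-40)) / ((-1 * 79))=-0.51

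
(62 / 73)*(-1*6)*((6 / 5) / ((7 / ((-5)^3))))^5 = 28248750000000 / 1226911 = 23024286.20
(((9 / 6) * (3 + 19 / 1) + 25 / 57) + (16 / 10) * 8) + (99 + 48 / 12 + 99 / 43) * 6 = 8309534 / 12255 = 678.05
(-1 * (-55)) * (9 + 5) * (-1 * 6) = -4620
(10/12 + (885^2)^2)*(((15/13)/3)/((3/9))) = 18403242018775/26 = 707817000722.12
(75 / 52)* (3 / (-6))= -75 / 104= -0.72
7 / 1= 7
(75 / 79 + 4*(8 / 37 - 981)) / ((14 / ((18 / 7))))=-103180941 / 143227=-720.40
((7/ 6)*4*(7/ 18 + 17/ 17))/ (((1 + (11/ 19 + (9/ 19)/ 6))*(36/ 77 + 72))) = 7315/ 135594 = 0.05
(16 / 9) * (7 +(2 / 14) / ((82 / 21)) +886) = 585832 / 369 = 1587.62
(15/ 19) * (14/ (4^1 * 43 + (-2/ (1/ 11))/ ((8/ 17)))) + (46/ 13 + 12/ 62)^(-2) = 1148688237/ 7177376768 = 0.16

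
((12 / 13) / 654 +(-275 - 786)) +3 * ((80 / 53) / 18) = -238989485 / 225303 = -1060.75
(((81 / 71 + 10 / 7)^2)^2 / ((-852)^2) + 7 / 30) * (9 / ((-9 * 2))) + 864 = 382613090581096412227 / 442899045639822240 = 863.88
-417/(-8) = 52.12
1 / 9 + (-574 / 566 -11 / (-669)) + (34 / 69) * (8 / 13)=-99067795 / 169826319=-0.58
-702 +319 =-383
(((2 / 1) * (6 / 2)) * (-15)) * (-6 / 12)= 45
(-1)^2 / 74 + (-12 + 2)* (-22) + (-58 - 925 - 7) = -56979 / 74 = -769.99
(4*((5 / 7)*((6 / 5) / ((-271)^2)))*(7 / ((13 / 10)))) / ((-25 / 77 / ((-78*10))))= 0.60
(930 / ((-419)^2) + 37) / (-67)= -6496687 / 11762587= -0.55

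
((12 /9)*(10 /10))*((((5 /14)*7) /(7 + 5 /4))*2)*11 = 80 /9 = 8.89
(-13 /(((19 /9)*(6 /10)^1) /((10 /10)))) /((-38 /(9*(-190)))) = -8775 /19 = -461.84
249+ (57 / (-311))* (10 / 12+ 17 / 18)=232013 / 933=248.67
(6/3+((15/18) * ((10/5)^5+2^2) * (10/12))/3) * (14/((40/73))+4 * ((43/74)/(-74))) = 21659669/82140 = 263.69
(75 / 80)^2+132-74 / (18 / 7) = 239849 / 2304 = 104.10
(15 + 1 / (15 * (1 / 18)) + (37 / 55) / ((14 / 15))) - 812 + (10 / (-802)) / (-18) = -1104733787 / 1389465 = -795.08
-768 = -768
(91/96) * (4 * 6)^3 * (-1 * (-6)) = 78624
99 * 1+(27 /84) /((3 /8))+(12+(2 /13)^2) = 132355 /1183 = 111.88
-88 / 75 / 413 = -88 / 30975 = -0.00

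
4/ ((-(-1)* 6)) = 2/ 3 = 0.67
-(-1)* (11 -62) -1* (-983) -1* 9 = 923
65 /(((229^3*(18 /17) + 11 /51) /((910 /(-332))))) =-88725 /6332269366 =-0.00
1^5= 1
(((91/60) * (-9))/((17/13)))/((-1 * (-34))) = -3549/11560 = -0.31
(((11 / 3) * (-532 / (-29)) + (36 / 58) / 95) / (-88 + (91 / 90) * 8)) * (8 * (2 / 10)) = -3335964 / 2476745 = -1.35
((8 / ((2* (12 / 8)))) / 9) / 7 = 8 / 189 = 0.04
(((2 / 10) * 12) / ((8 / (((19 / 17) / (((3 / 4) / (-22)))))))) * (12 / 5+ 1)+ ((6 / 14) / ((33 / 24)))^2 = -4942244 / 148225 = -33.34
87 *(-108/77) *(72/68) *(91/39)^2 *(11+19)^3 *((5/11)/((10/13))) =-23085972000/2057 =-11223126.88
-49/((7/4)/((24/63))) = -10.67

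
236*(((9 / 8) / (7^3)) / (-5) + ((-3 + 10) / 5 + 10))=9227541 / 3430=2690.25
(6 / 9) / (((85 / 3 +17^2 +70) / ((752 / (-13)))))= -752 / 7553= -0.10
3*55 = 165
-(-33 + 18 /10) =156 /5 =31.20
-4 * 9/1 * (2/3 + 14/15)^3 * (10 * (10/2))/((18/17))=-34816/5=-6963.20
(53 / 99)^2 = 2809 / 9801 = 0.29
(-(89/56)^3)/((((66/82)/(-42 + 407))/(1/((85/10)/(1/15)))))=-2109972217/147780864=-14.28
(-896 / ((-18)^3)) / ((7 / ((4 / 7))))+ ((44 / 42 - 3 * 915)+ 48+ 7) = -13721660 / 5103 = -2688.94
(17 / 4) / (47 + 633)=1 / 160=0.01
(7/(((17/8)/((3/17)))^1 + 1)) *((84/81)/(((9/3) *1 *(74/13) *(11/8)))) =81536/3439557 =0.02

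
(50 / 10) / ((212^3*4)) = 5 / 38112512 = 0.00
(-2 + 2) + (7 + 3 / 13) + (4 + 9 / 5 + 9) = 1432 / 65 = 22.03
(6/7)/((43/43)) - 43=-295/7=-42.14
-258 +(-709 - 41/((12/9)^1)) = -3991/4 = -997.75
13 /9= 1.44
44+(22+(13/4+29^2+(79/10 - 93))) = 16503/20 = 825.15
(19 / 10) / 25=0.08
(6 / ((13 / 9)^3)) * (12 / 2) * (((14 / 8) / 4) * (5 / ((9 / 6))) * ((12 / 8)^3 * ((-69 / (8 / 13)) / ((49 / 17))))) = -346322385 / 151424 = -2287.10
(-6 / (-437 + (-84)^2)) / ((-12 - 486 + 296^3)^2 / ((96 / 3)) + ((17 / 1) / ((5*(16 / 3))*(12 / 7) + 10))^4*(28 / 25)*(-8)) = -1735080750000 / 40229481125338852623311584787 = -0.00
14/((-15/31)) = -434/15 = -28.93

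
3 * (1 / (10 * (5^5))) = 0.00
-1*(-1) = 1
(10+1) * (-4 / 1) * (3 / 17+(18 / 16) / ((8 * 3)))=-2673 / 272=-9.83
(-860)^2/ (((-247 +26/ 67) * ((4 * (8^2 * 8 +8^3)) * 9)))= -3097075/ 38068992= -0.08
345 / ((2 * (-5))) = -69 / 2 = -34.50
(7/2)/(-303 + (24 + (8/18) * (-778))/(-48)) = -189/16000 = -0.01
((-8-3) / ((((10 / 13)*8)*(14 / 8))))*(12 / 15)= -143 / 175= -0.82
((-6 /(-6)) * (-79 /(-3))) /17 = 79 /51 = 1.55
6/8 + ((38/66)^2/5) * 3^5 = 40803/2420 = 16.86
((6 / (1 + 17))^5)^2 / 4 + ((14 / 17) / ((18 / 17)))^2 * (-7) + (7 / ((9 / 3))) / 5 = -4449811 / 1180980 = -3.77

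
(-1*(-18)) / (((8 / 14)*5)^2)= 441 / 200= 2.20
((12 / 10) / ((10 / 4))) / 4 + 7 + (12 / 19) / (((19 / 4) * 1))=65458 / 9025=7.25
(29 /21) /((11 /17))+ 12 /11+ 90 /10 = 2824 /231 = 12.23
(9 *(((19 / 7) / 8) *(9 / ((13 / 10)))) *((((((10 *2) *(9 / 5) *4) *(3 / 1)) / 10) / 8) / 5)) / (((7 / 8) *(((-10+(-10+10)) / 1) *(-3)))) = 13851 / 15925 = 0.87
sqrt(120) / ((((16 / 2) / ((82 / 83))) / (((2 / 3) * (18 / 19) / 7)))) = 246 * sqrt(30) / 11039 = 0.12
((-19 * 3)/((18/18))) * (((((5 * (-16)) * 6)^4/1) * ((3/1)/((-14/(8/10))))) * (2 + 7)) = 32678608896000/7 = 4668372699428.57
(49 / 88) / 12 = 49 / 1056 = 0.05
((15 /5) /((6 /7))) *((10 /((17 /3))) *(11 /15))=77 /17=4.53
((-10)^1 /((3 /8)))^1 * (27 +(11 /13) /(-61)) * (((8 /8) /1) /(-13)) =1712000 /30927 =55.36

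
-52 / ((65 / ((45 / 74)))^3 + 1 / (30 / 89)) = -379080 / 8902792907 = -0.00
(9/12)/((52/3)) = 9/208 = 0.04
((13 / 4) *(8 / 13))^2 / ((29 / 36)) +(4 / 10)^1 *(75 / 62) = 4899 / 899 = 5.45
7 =7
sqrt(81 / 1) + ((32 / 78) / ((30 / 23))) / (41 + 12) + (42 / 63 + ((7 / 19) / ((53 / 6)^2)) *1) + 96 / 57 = 354730193 / 31222035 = 11.36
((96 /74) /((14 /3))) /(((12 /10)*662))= 30 /85729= 0.00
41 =41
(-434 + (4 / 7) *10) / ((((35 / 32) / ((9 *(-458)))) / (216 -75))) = 55758195072 / 245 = 227584469.68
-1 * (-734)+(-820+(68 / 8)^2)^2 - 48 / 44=98535883 / 176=559862.97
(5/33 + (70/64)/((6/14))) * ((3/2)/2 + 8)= 23.66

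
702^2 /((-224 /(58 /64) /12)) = -10718487 /448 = -23925.19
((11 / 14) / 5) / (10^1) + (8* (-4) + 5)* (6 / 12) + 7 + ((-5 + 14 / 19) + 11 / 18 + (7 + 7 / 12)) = -152797 / 59850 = -2.55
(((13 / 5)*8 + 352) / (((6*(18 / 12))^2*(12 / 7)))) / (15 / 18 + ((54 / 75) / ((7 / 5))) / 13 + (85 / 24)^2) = 18997888 / 94935861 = 0.20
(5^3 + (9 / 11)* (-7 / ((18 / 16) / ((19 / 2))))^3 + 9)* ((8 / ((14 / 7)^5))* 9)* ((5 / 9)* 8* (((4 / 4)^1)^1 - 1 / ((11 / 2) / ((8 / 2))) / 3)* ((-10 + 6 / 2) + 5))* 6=150449374000 / 9801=15350410.57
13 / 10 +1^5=23 / 10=2.30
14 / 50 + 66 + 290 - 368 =-11.72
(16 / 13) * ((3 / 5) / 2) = 24 / 65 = 0.37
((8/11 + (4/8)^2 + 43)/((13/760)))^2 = 135166522500/20449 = 6609933.13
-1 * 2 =-2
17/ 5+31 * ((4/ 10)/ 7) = 181/ 35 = 5.17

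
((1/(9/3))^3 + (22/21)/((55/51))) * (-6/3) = -1906/945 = -2.02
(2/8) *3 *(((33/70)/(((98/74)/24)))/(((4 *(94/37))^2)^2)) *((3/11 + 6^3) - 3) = 2196192462147/17139001169920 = 0.13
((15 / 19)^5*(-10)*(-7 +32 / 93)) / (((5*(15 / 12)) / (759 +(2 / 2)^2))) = 10027800000 / 4039951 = 2482.16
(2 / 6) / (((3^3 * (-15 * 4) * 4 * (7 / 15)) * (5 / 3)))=-1 / 15120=-0.00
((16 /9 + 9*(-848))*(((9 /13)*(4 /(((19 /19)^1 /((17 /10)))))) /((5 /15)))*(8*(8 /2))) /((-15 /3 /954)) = 213834719232 /325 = 657952982.25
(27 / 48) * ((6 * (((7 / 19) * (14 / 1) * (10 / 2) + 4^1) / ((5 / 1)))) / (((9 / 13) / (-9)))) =-99333 / 380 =-261.40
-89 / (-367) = 0.24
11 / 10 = 1.10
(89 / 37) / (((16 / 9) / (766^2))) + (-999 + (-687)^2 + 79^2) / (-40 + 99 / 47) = 205944260593 / 263588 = 781311.22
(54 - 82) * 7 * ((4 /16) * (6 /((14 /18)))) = -378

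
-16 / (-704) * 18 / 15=3 / 110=0.03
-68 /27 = -2.52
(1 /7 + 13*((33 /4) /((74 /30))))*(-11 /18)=-497123 /18648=-26.66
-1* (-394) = 394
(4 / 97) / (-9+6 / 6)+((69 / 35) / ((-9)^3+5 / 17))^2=-93862343087 / 18235186790800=-0.01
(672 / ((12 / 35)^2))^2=294122500 / 9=32680277.78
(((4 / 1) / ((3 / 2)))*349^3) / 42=170034196 / 63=2698955.49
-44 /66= -2 /3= -0.67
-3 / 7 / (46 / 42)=-9 / 23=-0.39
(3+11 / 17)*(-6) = -372 / 17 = -21.88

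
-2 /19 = -0.11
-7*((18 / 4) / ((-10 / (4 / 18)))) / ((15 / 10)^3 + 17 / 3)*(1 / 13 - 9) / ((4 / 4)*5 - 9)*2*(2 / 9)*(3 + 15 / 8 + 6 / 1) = 1682 / 2015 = 0.83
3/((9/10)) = 10/3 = 3.33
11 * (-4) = -44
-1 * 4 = -4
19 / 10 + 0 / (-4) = 19 / 10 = 1.90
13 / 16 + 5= 93 / 16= 5.81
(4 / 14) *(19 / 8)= 19 / 28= 0.68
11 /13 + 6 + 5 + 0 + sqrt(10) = sqrt(10) + 154 /13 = 15.01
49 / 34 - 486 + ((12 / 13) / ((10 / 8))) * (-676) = -167239 / 170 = -983.76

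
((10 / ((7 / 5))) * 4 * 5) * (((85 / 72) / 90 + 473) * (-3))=-10946875 / 54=-202719.91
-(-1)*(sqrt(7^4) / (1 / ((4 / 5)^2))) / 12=196 / 75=2.61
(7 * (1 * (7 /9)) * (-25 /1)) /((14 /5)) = -875 /18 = -48.61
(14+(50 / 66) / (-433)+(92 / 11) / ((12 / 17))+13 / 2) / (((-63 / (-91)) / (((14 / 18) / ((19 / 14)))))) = 196281995 / 7330257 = 26.78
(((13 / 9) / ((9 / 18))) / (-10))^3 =-2197 / 91125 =-0.02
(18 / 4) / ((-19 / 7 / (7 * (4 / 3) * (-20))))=5880 / 19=309.47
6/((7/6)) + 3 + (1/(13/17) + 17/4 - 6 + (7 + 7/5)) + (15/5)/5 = 6079/364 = 16.70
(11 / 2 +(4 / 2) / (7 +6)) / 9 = 49 / 78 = 0.63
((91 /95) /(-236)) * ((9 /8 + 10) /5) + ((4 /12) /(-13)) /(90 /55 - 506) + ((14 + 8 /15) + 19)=33.52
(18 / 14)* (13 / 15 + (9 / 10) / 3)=3 / 2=1.50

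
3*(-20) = -60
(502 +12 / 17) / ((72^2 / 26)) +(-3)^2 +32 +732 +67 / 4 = 17455321 / 22032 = 792.27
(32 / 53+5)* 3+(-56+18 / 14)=-14062 / 371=-37.90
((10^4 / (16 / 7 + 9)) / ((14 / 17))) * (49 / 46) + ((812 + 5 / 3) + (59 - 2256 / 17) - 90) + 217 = 186546155 / 92667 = 2013.08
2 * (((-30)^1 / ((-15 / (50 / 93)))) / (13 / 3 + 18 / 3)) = 200 / 961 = 0.21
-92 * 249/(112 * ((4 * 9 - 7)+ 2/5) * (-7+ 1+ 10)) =-9545/5488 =-1.74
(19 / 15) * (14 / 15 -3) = -589 / 225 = -2.62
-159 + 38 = -121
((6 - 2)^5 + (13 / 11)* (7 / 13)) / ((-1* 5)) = -11271 / 55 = -204.93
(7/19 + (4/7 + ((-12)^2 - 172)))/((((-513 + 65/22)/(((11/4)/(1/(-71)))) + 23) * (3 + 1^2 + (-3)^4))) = -30919009/2487495675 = -0.01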